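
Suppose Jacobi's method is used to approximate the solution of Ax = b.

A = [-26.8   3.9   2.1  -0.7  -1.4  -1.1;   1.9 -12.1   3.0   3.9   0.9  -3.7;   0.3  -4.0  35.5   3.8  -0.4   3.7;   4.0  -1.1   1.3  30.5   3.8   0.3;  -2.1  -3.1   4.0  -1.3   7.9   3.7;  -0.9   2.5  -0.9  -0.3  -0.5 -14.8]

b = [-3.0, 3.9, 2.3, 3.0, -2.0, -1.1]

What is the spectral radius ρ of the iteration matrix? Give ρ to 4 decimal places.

Let D = diag(-26.8, -12.1, 35.5, 30.5, 7.9, -14.8); L, U the strict triangles.
Jacobi T = -D⁻¹(L+U): T[5,4] = -(-0.5)/(-14.8) = -0.0338; T[5,5] = 0.
  T[0,:] = [+0.0000, +0.1455, +0.0784, -0.0261, -0.0522, -0.0410]
  T[1,:] = [+0.1570, +0.0000, +0.2479, +0.3223, +0.0744, -0.3058]
  T[2,:] = [-0.0085, +0.1127, +0.0000, -0.1070, +0.0113, -0.1042]
  T[3,:] = [-0.1311, +0.0361, -0.0426, +0.0000, -0.1246, -0.0098]
  T[4,:] = [+0.2658, +0.3924, -0.5063, +0.1646, +0.0000, -0.4684]
  T[5,:] = [-0.0608, +0.1689, -0.0608, -0.0203, -0.0338, +0.0000]
moduli |λ_i(T)| = 0.4273, 0.2678, 0.2678, 0.1638, 0.1399, 0.1399.
spectral radius ρ = 0.4273; 0.4273 < 1, so it converges for any x₀.

0.4273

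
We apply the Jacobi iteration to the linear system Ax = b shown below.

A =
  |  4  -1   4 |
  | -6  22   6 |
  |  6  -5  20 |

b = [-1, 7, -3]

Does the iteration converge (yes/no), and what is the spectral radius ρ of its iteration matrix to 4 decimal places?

Let D = diag(4, 22, 20); L, U the strict triangles.
T_J = -D⁻¹(L+U): T[2,0] = -(6)/(20) = -0.3000; T[2,2] = 0.
  T[0,:] = [+0.0000, +0.2500, -1.0000]
  T[1,:] = [+0.2727, +0.0000, -0.2727]
  T[2,:] = [-0.3000, +0.2500, +0.0000]
eigenvalue magnitudes: 0.6145, 0.4367, 0.1778.
spectral radius ρ = 0.6145; 0.6145 < 1 ⇒ converges.

yes, ρ = 0.6145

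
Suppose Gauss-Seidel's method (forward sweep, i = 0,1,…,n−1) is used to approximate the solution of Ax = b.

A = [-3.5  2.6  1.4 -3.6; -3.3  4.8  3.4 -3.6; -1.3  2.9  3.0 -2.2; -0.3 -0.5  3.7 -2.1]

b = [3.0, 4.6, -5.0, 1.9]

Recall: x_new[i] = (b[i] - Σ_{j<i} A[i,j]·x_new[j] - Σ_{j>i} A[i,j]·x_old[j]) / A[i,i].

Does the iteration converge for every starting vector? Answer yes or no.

Split A = D + L + U, D = diag(-3.5, 4.8, 3, -2.1).
Gauss-Seidel: T = -(D+L)⁻¹U, row 0 first, T[0,2] = -(1.4)/(-3.5) = +0.4000; later rows by forward substitution.
  T[0,:] = [+0.0000  +0.7429  +0.4000  -1.0286]
  T[1,:] = [+0.0000  +0.5107  -0.4333  +0.0429]
  T[2,:] = [+0.0000  -0.1718  +0.5922  +0.2462]
  T[3,:] = [+0.0000  -0.5304  +1.0895  +0.5705]
moduli |λ_i(T)| = 1.2030, 0.3327, 0.1377, 0.0000.
ρ(T) = max|λ| = 1.2030; 1.2030 > 1: divergent.

no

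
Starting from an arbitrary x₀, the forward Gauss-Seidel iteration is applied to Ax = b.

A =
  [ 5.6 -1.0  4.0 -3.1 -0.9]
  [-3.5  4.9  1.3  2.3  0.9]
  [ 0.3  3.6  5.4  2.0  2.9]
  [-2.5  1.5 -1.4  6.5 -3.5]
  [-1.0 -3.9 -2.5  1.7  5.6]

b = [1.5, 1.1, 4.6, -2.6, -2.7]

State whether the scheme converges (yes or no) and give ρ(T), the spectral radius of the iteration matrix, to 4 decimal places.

Write A = D+L+U with D = diag(5.6, 4.9, 5.4, 6.5, 5.6).
Gauss-Seidel: T = -(D+L)⁻¹U, row 0 first, T[0,3] = -(-3.1)/(5.6) = +0.5536; later rows by forward substitution.
  T[0,:] = [+0.0000  +0.1786  -0.7143  +0.5536  +0.1607]
  T[1,:] = [+0.0000  +0.1276  -0.7755  -0.0740  -0.0689]
  T[2,:] = [+0.0000  -0.0950  +0.5567  -0.3518  -0.5000]
  T[3,:] = [+0.0000  +0.0188  +0.0241  +0.1542  +0.5085]
  T[4,:] = [+0.0000  +0.0726  -0.4264  -0.1565  -0.3969]
moduli |λ_i(T)| = 0.9041, 0.2343, 0.2343, 0.0340, 0.0000.
ρ = 0.9041; 0.9041 < 1, so it converges for any x₀.

yes, ρ = 0.9041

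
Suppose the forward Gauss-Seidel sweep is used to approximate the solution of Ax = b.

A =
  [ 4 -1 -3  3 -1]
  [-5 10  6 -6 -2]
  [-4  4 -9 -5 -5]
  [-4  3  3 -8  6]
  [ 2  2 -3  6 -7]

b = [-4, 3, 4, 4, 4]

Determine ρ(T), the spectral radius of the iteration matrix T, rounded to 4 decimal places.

Write A = D+L+U with D = diag(4, 10, -9, -8, -7).
GS T = -(D+L)⁻¹U: row 0 first, T[0,4] = -(-1)/(4) = +0.2500; later rows by forward substitution.
  T[0,:] = [+0.0000 +0.2500 +0.7500 -0.7500 +0.2500]
  T[1,:] = [+0.0000 +0.1250 -0.2250 +0.2250 +0.3250]
  T[2,:] = [+0.0000 -0.0556 -0.4333 -0.1222 -0.5222]
  T[3,:] = [+0.0000 -0.0990 -0.6219 +0.4135 +0.5510]
  T[4,:] = [+0.0000 +0.0461 -0.1973 +0.2568 +0.8604]
|λ(T)| sorted: 1.2088, 0.5286, 0.1672, 0.1672, 0.0000.
spectral radius ρ = 1.2088; 1.2088 > 1 ⇒ diverges.

1.2088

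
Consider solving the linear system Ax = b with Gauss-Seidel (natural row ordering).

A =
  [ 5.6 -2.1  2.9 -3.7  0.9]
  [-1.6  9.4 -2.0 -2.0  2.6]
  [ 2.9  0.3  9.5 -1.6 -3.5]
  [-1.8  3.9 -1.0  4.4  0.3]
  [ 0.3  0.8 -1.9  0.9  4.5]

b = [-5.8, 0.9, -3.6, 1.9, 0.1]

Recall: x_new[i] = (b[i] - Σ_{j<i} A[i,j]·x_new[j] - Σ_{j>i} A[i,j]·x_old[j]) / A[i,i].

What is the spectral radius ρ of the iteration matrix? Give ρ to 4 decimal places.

0.5052

Split A = D + L + U, D = diag(5.6, 9.4, 9.5, 4.4, 4.5).
T_GS = -(D+L)⁻¹U: row 0 first, T[0,2] = -(2.9)/(5.6) = -0.5179; later rows by forward substitution.
  T[0,:] = [+0.0000 +0.3750 -0.5179 +0.6607 -0.1607]
  T[1,:] = [+0.0000 +0.0638 +0.1246 +0.3252 -0.3040]
  T[2,:] = [+0.0000 -0.1165 +0.1541 -0.0435 +0.4271]
  T[3,:] = [+0.0000 +0.0704 -0.2873 -0.0279 +0.2325]
  T[4,:] = [+0.0000 -0.0996 +0.1349 -0.1147 +0.1986]
moduli |λ_i(T)| = 0.5052, 0.1324, 0.1324, 0.0069, 0.0000.
ρ = 0.5052; 0.5052 < 1, so it converges for any x₀.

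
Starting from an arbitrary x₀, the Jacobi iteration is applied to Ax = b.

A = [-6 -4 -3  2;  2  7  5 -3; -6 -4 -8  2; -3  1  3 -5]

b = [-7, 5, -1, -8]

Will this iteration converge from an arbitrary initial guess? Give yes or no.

Let D = diag(-6, 7, -8, -5); L, U the strict triangles.
Jacobi: T = -D⁻¹(L+U), T[0,3] = -(2)/(-6) = +0.3333; T[0,0] = 0.
  T[0,:] = [+0.0000 -0.6667 -0.5000 +0.3333]
  T[1,:] = [-0.2857 +0.0000 -0.7143 +0.4286]
  T[2,:] = [-0.7500 -0.5000 +0.0000 +0.2500]
  T[3,:] = [-0.6000 +0.2000 +0.6000 +0.0000]
|λ(T)| sorted: 1.2000, 0.4767, 0.4767, 0.2750.
spectral radius ρ = 1.2000; 1.2000 > 1: divergent.

no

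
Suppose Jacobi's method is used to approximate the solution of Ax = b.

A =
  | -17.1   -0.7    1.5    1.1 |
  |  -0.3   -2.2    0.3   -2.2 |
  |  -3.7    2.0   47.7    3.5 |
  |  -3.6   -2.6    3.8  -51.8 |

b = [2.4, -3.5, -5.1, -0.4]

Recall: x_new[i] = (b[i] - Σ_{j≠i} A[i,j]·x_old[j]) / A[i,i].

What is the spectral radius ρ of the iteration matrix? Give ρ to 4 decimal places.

Let D = diag(-17.1, -2.2, 47.7, -51.8); L, U the strict triangles.
Jacobi: T = -D⁻¹(L+U), T[2,1] = -(2)/(47.7) = -0.0419; T[2,2] = 0.
  T[0,:] = [+0.0000, -0.0409, +0.0877, +0.0643]
  T[1,:] = [-0.1364, +0.0000, +0.1364, -1.0000]
  T[2,:] = [+0.0776, -0.0419, +0.0000, -0.0734]
  T[3,:] = [-0.0695, -0.0502, +0.0734, +0.0000]
eigenvalue magnitudes: 0.2172, 0.1571, 0.1571, 0.0820.
ρ(T) = max|λ| = 0.2172; 0.2172 < 1: convergent.

0.2172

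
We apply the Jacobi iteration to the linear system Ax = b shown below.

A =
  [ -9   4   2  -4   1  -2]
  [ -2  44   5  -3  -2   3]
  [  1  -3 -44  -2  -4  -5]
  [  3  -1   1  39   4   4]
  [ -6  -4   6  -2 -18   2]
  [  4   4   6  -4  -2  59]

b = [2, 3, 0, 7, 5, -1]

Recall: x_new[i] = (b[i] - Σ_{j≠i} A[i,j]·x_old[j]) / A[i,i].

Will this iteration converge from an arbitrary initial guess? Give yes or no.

yes

Write A = D+L+U with D = diag(-9, 44, -44, 39, -18, 59).
Jacobi: T = -D⁻¹(L+U), T[4,0] = -(-6)/(-18) = -0.3333; T[4,4] = 0.
  T[0,:] = [+0.0000  +0.4444  +0.2222  -0.4444  +0.1111  -0.2222]
  T[1,:] = [+0.0455  +0.0000  -0.1136  +0.0682  +0.0455  -0.0682]
  T[2,:] = [+0.0227  -0.0682  +0.0000  -0.0455  -0.0909  -0.1136]
  T[3,:] = [-0.0769  +0.0256  -0.0256  +0.0000  -0.1026  -0.1026]
  T[4,:] = [-0.3333  -0.2222  +0.3333  -0.1111  +0.0000  +0.1111]
  T[5,:] = [-0.0678  -0.0678  -0.1017  +0.0678  +0.0339  +0.0000]
|eigenvalues of T|: 0.2901, 0.2386, 0.2386, 0.1764, 0.1520, 0.0861.
ρ(T) = max|λ| = 0.2901; 0.2901 < 1, so it converges for any x₀.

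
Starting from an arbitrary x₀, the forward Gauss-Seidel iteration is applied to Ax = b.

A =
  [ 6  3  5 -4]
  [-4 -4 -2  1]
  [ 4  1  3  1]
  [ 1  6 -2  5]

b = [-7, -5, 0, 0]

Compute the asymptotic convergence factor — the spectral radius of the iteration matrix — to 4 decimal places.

1.2051

Write A = D+L+U with D = diag(6, -4, 3, 5).
T_GS = -(D+L)⁻¹U: row 0 first, T[0,2] = -(5)/(6) = -0.8333; later rows by forward substitution.
  T[0,:] = [+0.0000 -0.5000 -0.8333 +0.6667]
  T[1,:] = [+0.0000 +0.5000 +0.3333 -0.4167]
  T[2,:] = [+0.0000 +0.5000 +1.0000 -1.0833]
  T[3,:] = [+0.0000 -0.3000 +0.1667 -0.0667]
|eigenvalues of T|: 1.2051, 0.1176, 0.1176, 0.0000.
ρ(T) = max|λ| = 1.2051; 1.2051 > 1, so it fails to converge.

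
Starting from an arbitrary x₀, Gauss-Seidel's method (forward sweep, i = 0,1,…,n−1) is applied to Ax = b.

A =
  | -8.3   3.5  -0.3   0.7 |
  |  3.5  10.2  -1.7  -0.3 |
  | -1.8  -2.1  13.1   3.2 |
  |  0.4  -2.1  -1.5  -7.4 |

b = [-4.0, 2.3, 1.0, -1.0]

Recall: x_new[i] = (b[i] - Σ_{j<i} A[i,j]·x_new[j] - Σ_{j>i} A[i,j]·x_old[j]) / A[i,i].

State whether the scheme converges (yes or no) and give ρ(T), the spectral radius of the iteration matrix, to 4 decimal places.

yes, ρ = 0.2210

Diagonal D = diag(-8.3, 10.2, 13.1, -7.4); L, U strict lower/upper.
Gauss-Seidel: T = -(D+L)⁻¹U, row 0 first, T[0,2] = -(-0.3)/(-8.3) = -0.0361; later rows by forward substitution.
  T[0,:] = [+0.0000 +0.4217 -0.0361 +0.0843]
  T[1,:] = [+0.0000 -0.1447 +0.1791 +0.0005]
  T[2,:] = [+0.0000 +0.0347 +0.0237 -0.2326]
  T[3,:] = [+0.0000 +0.0568 -0.0576 +0.0516]
|roots of det(T-λI)|: 0.2210, 0.1152, 0.0365, 0.0000.
spectral radius ρ = 0.2210; 0.2210 < 1 ⇒ converges.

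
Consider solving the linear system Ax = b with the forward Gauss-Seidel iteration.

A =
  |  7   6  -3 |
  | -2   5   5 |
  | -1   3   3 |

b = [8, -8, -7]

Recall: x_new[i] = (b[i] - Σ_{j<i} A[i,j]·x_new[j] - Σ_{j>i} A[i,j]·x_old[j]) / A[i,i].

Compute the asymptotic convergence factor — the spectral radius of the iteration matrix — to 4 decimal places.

0.9344

Split A = D + L + U, D = diag(7, 5, 3).
T_GS = -(D+L)⁻¹U: row 0 first, T[0,2] = -(-3)/(7) = +0.4286; later rows by forward substitution.
  T[0,:] = [+0.0000  -0.8571  +0.4286]
  T[1,:] = [+0.0000  -0.3429  -0.8286]
  T[2,:] = [+0.0000  +0.0571  +0.9714]
eigenvalue magnitudes: 0.9344, 0.3058, 0.0000.
ρ = 0.9344; 0.9344 < 1, so it converges for any x₀.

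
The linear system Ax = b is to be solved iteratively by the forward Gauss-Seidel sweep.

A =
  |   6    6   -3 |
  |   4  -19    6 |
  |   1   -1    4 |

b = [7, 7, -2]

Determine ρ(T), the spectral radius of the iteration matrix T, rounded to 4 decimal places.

Diagonal D = diag(6, -19, 4); L, U strict lower/upper.
GS T = -(D+L)⁻¹U: row 0 first, T[0,2] = -(-3)/(6) = +0.5000; later rows by forward substitution.
  T[0,:] = [+0.0000, -1.0000, +0.5000]
  T[1,:] = [+0.0000, -0.2105, +0.4211]
  T[2,:] = [+0.0000, +0.1974, -0.0197]
moduli |λ_i(T)| = 0.4188, 0.1885, 0.0000.
ρ = 0.4188; 0.4188 < 1 ⇒ converges.

0.4188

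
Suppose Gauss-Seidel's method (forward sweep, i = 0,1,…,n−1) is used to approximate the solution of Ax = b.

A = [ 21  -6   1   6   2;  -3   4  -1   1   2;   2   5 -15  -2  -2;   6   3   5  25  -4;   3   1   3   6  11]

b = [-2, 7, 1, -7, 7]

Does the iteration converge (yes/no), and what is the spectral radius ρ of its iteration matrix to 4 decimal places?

Split A = D + L + U, D = diag(21, 4, -15, 25, 11).
Gauss-Seidel: T = -(D+L)⁻¹U, row 0 first, T[0,4] = -(2)/(21) = -0.0952; later rows by forward substitution.
  T[0,:] = [+0.0000, +0.2857, -0.0476, -0.2857, -0.0952]
  T[1,:] = [+0.0000, +0.2143, +0.2143, -0.4643, -0.5714]
  T[2,:] = [+0.0000, +0.1095, +0.0651, -0.3262, -0.3365]
  T[3,:] = [+0.0000, -0.1162, -0.0273, +0.1895, +0.3187]
  T[4,:] = [+0.0000, -0.0639, -0.0094, +0.1057, -0.0042]
|roots of det(T-λI)|: 0.6314, 0.1245, 0.0727, 0.0727, 0.0000.
ρ(T) = max|λ| = 0.6314; 0.6314 < 1, so it converges for any x₀.

yes, ρ = 0.6314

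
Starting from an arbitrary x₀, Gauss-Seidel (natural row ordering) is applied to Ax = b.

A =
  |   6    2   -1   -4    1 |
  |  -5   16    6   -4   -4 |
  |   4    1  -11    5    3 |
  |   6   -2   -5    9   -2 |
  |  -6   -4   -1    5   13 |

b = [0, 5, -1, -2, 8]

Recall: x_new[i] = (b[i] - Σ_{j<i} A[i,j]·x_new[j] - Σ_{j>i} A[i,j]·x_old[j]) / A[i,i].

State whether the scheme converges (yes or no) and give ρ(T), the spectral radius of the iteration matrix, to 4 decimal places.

Split A = D + L + U, D = diag(6, 16, -11, 9, 13).
Gauss-Seidel: T = -(D+L)⁻¹U, row 0 first, T[0,3] = -(-4)/(6) = +0.6667; later rows by forward substitution.
  T[0,:] = [+0.0000  -0.3333  +0.1667  +0.6667  -0.1667]
  T[1,:] = [+0.0000  -0.1042  -0.3229  +0.4583  +0.1979]
  T[2,:] = [+0.0000  -0.1307  +0.0312  +0.7386  +0.2301]
  T[3,:] = [+0.0000  +0.1265  -0.1655  +0.0678  +0.5052]
  T[4,:] = [+0.0000  -0.2446  +0.0436  +0.4795  -0.1926]
moduli |λ_i(T)| = 0.6352, 0.2233, 0.2027, 0.2027, 0.0000.
spectral radius ρ = 0.6352; 0.6352 < 1, so it converges for any x₀.

yes, ρ = 0.6352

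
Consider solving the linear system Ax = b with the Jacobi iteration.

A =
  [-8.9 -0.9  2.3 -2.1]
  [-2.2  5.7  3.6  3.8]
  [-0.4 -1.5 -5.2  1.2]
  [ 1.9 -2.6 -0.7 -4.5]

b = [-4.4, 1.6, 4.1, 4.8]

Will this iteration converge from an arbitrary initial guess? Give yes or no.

Split A = D + L + U, D = diag(-8.9, 5.7, -5.2, -4.5).
Jacobi T = -D⁻¹(L+U): T[0,1] = -(-0.9)/(-8.9) = -0.1011; T[0,0] = 0.
  T[0,:] = [+0.0000, -0.1011, +0.2584, -0.2360]
  T[1,:] = [+0.3860, +0.0000, -0.6316, -0.6667]
  T[2,:] = [-0.0769, -0.2885, +0.0000, +0.2308]
  T[3,:] = [+0.4222, -0.5778, -0.1556, +0.0000]
moduli |λ_i(T)| = 0.7759, 0.5353, 0.3167, 0.3167.
spectral radius ρ = 0.7759; 0.7759 < 1 ⇒ converges.

yes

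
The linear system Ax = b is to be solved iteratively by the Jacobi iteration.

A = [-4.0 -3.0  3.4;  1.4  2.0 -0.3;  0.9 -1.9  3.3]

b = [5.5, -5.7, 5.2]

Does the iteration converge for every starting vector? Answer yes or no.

yes

Write A = D+L+U with D = diag(-4, 2, 3.3).
Jacobi: T = -D⁻¹(L+U), T[1,0] = -(1.4)/(2) = -0.7000; T[1,1] = 0.
  T[0,:] = [+0.0000 -0.7500 +0.8500]
  T[1,:] = [-0.7000 +0.0000 +0.1500]
  T[2,:] = [-0.2727 +0.5758 +0.0000]
eigenvalue magnitudes: 0.8612, 0.6018, 0.6018.
ρ = 0.8612; 0.8612 < 1, so it converges for any x₀.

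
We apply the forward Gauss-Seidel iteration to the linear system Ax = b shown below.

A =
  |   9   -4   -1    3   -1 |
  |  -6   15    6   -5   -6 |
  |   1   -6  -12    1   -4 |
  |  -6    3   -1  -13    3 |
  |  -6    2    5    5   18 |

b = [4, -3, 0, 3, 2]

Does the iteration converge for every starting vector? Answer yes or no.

yes

Diagonal D = diag(9, 15, -12, -13, 18); L, U strict lower/upper.
Gauss-Seidel: T = -(D+L)⁻¹U, row 0 first, T[0,4] = -(-1)/(9) = +0.1111; later rows by forward substitution.
  T[0,:] = [+0.0000, +0.4444, +0.1111, -0.3333, +0.1111]
  T[1,:] = [+0.0000, +0.1778, -0.3556, +0.2000, +0.4444]
  T[2,:] = [+0.0000, -0.0519, +0.1870, -0.0444, -0.5463]
  T[3,:] = [+0.0000, -0.1601, -0.1477, +0.2034, +0.3241]
  T[4,:] = [+0.0000, +0.1873, +0.0656, -0.1775, +0.0494]
eigenvalue magnitudes: 0.5316, 0.3250, 0.3250, 0.0203, 0.0000.
ρ(T) = max|λ| = 0.5316; 0.5316 < 1: convergent.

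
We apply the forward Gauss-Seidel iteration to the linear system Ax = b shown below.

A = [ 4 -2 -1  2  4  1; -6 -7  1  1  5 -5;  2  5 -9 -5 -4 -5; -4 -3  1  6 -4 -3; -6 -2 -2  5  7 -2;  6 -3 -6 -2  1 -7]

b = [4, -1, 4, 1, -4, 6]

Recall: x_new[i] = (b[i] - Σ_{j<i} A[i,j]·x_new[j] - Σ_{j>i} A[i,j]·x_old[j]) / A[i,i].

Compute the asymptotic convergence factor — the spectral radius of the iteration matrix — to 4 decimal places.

1.2268

Let D = diag(4, -7, -9, 6, 7, -7); L, U the strict triangles.
Gauss-Seidel: T = -(D+L)⁻¹U, row 0 first, T[0,1] = -(-2)/(4) = +0.5000; later rows by forward substitution.
  T[0,:] = [+0.0000 +0.5000 +0.2500 -0.5000 -1.0000 -0.2500]
  T[1,:] = [+0.0000 -0.4286 -0.0714 +0.5714 +1.5714 -0.5000]
  T[2,:] = [+0.0000 -0.1270 +0.0159 -0.3492 +0.2063 -0.8889]
  T[3,:] = [+0.0000 +0.1402 +0.1283 +0.0106 +0.7513 +0.2315]
  T[4,:] = [+0.0000 +0.1697 +0.1068 -0.3726 -0.8859 -0.4907]
  T[5,:] = [+0.0000 +0.7053 +0.2099 -0.4304 -2.0487 +0.6257]
eigenvalue magnitudes: 1.2268, 0.5506, 0.5506, 0.4455, 0.0391, 0.0000.
ρ(T) = max|λ| = 1.2268; 1.2268 > 1 ⇒ diverges.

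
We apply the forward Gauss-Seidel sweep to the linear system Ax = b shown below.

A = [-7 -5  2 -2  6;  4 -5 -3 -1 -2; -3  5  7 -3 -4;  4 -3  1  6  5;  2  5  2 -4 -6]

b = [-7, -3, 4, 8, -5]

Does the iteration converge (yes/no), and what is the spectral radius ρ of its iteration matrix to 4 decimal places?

no, ρ = 1.6720

A = D + L + U where D = diag(-7, -5, 7, 6, -6).
GS T = -(D+L)⁻¹U: row 0 first, T[0,2] = -(2)/(-7) = +0.2857; later rows by forward substitution.
  T[0,:] = [+0.0000 -0.7143 +0.2857 -0.2857 +0.8571]
  T[1,:] = [+0.0000 -0.5714 -0.3714 -0.4286 +0.2857]
  T[2,:] = [+0.0000 +0.1020 +0.3878 +0.6122 +0.7347]
  T[3,:] = [+0.0000 +0.1735 -0.4408 -0.1259 -1.3844]
  T[4,:] = [+0.0000 -0.7959 +0.2088 -0.1644 +1.6916]
|eigenvalues of T|: 1.6720, 0.3516, 0.3516, 0.2468, 0.0000.
spectral radius ρ = 1.6720; 1.6720 > 1: divergent.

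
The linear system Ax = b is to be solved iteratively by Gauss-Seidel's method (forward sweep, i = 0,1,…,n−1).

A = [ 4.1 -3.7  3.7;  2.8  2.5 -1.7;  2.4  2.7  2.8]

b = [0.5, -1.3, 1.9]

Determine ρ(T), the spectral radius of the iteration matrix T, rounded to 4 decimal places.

1.5220

Diagonal D = diag(4.1, 2.5, 2.8); L, U strict lower/upper.
GS T = -(D+L)⁻¹U: row 0 first, T[0,2] = -(3.7)/(4.1) = -0.9024; later rows by forward substitution.
  T[0,:] = [+0.0000  +0.9024  -0.9024]
  T[1,:] = [+0.0000  -1.0107  +1.6907]
  T[2,:] = [+0.0000  +0.2011  -0.8568]
|λ(T)| sorted: 1.5220, 0.3456, 0.0000.
ρ(T) = max|λ| = 1.5220; 1.5220 > 1: divergent.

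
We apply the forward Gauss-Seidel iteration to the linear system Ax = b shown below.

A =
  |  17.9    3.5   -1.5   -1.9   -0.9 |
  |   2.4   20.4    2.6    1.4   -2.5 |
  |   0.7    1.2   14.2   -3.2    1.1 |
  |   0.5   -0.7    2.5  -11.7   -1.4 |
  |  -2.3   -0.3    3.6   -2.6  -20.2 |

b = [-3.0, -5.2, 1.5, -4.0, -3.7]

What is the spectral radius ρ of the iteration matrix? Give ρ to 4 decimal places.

0.1527

A = D + L + U where D = diag(17.9, 20.4, 14.2, -11.7, -20.2).
Gauss-Seidel: T = -(D+L)⁻¹U, row 0 first, T[0,1] = -(3.5)/(17.9) = -0.1955; later rows by forward substitution.
  T[0,:] = [+0.0000  -0.1955  +0.0838  +0.1061  +0.0503]
  T[1,:] = [+0.0000  +0.0230  -0.1373  -0.0811  +0.1166]
  T[2,:] = [+0.0000  +0.0077  +0.0075  +0.2270  -0.0898]
  T[3,:] = [+0.0000  -0.0081  +0.0134  +0.0579  -0.1437]
  T[4,:] = [+0.0000  +0.0243  -0.0079  +0.0221  -0.0050]
|eigenvalues of T|: 0.1527, 0.0920, 0.0920, 0.0592, 0.0000.
spectral radius ρ = 0.1527; 0.1527 < 1: convergent.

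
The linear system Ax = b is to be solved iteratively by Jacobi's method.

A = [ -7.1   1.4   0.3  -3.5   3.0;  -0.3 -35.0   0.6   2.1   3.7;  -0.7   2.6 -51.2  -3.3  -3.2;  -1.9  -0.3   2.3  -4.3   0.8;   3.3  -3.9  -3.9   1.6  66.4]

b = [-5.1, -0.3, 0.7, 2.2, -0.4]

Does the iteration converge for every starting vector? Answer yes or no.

yes

A = D + L + U where D = diag(-7.1, -35, -51.2, -4.3, 66.4).
T_J = -D⁻¹(L+U): T[4,1] = -(-3.9)/(66.4) = +0.0587; T[4,4] = 0.
  T[0,:] = [+0.0000 +0.1972 +0.0423 -0.4930 +0.4225]
  T[1,:] = [-0.0086 +0.0000 +0.0171 +0.0600 +0.1057]
  T[2,:] = [-0.0137 +0.0508 +0.0000 -0.0645 -0.0625]
  T[3,:] = [-0.4419 -0.0698 +0.5349 +0.0000 +0.1860]
  T[4,:] = [-0.0497 +0.0587 +0.0587 -0.0241 +0.0000]
|eigenvalues of T|: 0.4064, 0.3238, 0.1715, 0.1004, 0.0116.
spectral radius ρ = 0.4064; 0.4064 < 1, so it converges for any x₀.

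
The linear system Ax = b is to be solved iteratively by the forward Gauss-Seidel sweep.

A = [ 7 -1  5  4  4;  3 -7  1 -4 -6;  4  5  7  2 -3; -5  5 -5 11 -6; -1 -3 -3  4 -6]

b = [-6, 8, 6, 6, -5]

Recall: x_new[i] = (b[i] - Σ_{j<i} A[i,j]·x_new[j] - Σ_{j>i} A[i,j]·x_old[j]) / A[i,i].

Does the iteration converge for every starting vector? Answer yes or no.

Diagonal D = diag(7, -7, 7, 11, -6); L, U strict lower/upper.
Gauss-Seidel: T = -(D+L)⁻¹U, row 0 first, T[0,3] = -(4)/(7) = -0.5714; later rows by forward substitution.
  T[0,:] = [+0.0000 +0.1429 -0.7143 -0.5714 -0.5714]
  T[1,:] = [+0.0000 +0.0612 -0.1633 -0.8163 -1.1020]
  T[2,:] = [+0.0000 -0.1254 +0.5248 +0.6239 +1.5423]
  T[3,:] = [+0.0000 -0.0199 -0.0119 +0.3949 +1.4877]
  T[4,:] = [+0.0000 -0.0050 -0.0697 +0.4547 +0.8669]
eigenvalue magnitudes: 1.3517, 0.7188, 0.2250, 0.0024, 0.0000.
ρ = 1.3517; 1.3517 > 1, so it fails to converge.

no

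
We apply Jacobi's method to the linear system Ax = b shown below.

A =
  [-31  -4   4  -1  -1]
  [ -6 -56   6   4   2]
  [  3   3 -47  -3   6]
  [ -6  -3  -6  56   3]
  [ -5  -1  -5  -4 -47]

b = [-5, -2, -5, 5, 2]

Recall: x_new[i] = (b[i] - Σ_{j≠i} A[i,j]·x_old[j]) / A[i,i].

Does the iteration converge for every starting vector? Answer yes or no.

yes

Write A = D+L+U with D = diag(-31, -56, -47, 56, -47).
Jacobi T = -D⁻¹(L+U): T[0,1] = -(-4)/(-31) = -0.1290; T[0,0] = 0.
  T[0,:] = [+0.0000 -0.1290 +0.1290 -0.0323 -0.0323]
  T[1,:] = [-0.1071 +0.0000 +0.1071 +0.0714 +0.0357]
  T[2,:] = [+0.0638 +0.0638 +0.0000 -0.0638 +0.1277]
  T[3,:] = [+0.1071 +0.0536 +0.1071 +0.0000 -0.0536]
  T[4,:] = [-0.1064 -0.0213 -0.1064 -0.0851 +0.0000]
|eigenvalues of T|: 0.2138, 0.1799, 0.1799, 0.1224, 0.0809.
ρ = 0.2138; 0.2138 < 1, so it converges for any x₀.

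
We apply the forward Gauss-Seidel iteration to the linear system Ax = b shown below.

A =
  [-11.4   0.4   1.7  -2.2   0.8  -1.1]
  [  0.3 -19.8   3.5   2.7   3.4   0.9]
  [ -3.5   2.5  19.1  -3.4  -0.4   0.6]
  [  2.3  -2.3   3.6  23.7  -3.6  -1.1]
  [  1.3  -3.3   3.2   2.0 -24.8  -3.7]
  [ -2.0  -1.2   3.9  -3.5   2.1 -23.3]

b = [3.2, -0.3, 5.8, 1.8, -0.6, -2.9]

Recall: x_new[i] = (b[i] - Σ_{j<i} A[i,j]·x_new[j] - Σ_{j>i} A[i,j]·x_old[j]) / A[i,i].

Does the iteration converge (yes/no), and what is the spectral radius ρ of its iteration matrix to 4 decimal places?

Split A = D + L + U, D = diag(-11.4, -19.8, 19.1, 23.7, -24.8, -23.3).
Gauss-Seidel: T = -(D+L)⁻¹U, row 0 first, T[0,4] = -(0.8)/(-11.4) = +0.0702; later rows by forward substitution.
  T[0,:] = [+0.0000 +0.0351 +0.1491 -0.1930 +0.0702 -0.0965]
  T[1,:] = [+0.0000 +0.0005 +0.1790 +0.1334 +0.1728 +0.0440]
  T[2,:] = [+0.0000 +0.0064 +0.0039 +0.1252 +0.0112 -0.0549]
  T[3,:] = [+0.0000 -0.0043 +0.0023 +0.0127 +0.1602 +0.0684]
  T[4,:] = [+0.0000 +0.0022 -0.0153 -0.0107 -0.0050 -0.1617]
  T[5,:] = [+0.0000 -0.0011 -0.0231 +0.0278 -0.0376 -0.0280]
|roots of det(T-λI)|: 0.1531, 0.0947, 0.0947, 0.0855, 0.0183, 0.0000.
ρ = 0.1531; 0.1531 < 1, so it converges for any x₀.

yes, ρ = 0.1531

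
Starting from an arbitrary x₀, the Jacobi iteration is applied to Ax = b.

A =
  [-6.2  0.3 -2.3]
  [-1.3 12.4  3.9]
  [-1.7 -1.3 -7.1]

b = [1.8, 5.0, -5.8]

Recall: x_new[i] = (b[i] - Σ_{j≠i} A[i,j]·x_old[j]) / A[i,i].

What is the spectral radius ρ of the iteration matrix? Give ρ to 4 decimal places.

Diagonal D = diag(-6.2, 12.4, -7.1); L, U strict lower/upper.
T_J = -D⁻¹(L+U): T[2,0] = -(-1.7)/(-7.1) = -0.2394; T[2,2] = 0.
  T[0,:] = [+0.0000, +0.0484, -0.3710]
  T[1,:] = [+0.1048, +0.0000, -0.3145]
  T[2,:] = [-0.2394, -0.1831, +0.0000]
eigenvalue magnitudes: 0.4208, 0.3471, 0.0737.
ρ(T) = max|λ| = 0.4208; 0.4208 < 1 ⇒ converges.

0.4208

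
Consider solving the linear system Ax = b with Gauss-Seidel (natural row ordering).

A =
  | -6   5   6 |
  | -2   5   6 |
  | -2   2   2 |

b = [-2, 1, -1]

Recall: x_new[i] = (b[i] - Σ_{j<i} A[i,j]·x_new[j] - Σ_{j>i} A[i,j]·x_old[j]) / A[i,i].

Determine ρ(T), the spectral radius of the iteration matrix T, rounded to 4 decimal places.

Let D = diag(-6, 5, 2); L, U the strict triangles.
Gauss-Seidel: T = -(D+L)⁻¹U, row 0 first, T[0,2] = -(6)/(-6) = +1.0000; later rows by forward substitution.
  T[0,:] = [+0.0000, +0.8333, +1.0000]
  T[1,:] = [+0.0000, +0.3333, -0.8000]
  T[2,:] = [+0.0000, +0.5000, +1.8000]
|eigenvalues of T|: 1.4379, 0.6955, 0.0000.
spectral radius ρ = 1.4379; 1.4379 > 1, so it fails to converge.

1.4379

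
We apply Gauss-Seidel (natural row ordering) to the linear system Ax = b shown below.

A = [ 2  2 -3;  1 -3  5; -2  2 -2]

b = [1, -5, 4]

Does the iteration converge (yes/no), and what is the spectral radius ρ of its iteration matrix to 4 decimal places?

no, ρ = 1.4684

A = D + L + U where D = diag(2, -3, -2).
T_GS = -(D+L)⁻¹U: row 0 first, T[0,1] = -(2)/(2) = -1.0000; later rows by forward substitution.
  T[0,:] = [+0.0000 -1.0000 +1.5000]
  T[1,:] = [+0.0000 -0.3333 +2.1667]
  T[2,:] = [+0.0000 +0.6667 +0.6667]
|eigenvalues of T|: 1.4684, 1.1350, 0.0000.
ρ(T) = max|λ| = 1.4684; 1.4684 > 1: divergent.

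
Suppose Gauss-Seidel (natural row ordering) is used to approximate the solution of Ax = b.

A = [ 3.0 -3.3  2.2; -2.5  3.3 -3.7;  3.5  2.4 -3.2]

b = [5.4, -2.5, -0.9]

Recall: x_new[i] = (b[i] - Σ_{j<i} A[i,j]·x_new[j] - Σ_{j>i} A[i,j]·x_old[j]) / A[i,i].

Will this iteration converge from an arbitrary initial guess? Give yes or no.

no

Diagonal D = diag(3, 3.3, -3.2); L, U strict lower/upper.
Gauss-Seidel: T = -(D+L)⁻¹U, row 0 first, T[0,2] = -(2.2)/(3) = -0.7333; later rows by forward substitution.
  T[0,:] = [+0.0000 +1.1000 -0.7333]
  T[1,:] = [+0.0000 +0.8333 +0.5657]
  T[2,:] = [+0.0000 +1.8281 -0.3778]
|λ(T)| sorted: 1.4113, 0.9558, 0.0000.
ρ = 1.4113; 1.4113 > 1: divergent.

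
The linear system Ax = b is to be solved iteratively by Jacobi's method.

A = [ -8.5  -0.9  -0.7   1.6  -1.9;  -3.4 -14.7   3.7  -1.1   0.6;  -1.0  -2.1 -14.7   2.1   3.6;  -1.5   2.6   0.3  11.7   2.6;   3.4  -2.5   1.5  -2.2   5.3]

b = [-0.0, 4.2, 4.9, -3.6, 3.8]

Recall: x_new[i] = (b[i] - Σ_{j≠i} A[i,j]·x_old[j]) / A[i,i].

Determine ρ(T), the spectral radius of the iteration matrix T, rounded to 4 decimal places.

0.5137

A = D + L + U where D = diag(-8.5, -14.7, -14.7, 11.7, 5.3).
T_J = -D⁻¹(L+U): T[2,3] = -(2.1)/(-14.7) = +0.1429; T[2,2] = 0.
  T[0,:] = [+0.0000  -0.1059  -0.0824  +0.1882  -0.2235]
  T[1,:] = [-0.2313  +0.0000  +0.2517  -0.0748  +0.0408]
  T[2,:] = [-0.0680  -0.1429  +0.0000  +0.1429  +0.2449]
  T[3,:] = [+0.1282  -0.2222  -0.0256  +0.0000  -0.2222]
  T[4,:] = [-0.6415  +0.4717  -0.2830  +0.4151  +0.0000]
moduli |λ_i(T)| = 0.5137, 0.4071, 0.4071, 0.1547, 0.1547.
ρ = 0.5137; 0.5137 < 1 ⇒ converges.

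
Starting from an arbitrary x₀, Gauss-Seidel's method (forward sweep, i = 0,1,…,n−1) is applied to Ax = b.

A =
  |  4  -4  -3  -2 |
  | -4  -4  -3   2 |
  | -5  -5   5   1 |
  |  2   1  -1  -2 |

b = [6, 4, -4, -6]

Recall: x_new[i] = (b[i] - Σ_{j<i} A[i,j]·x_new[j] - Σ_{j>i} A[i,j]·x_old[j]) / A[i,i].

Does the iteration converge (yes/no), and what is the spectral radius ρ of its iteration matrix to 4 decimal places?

no, ρ = 1.2906

A = D + L + U where D = diag(4, -4, 5, -2).
Gauss-Seidel: T = -(D+L)⁻¹U, row 0 first, T[0,2] = -(-3)/(4) = +0.7500; later rows by forward substitution.
  T[0,:] = [+0.0000 +1.0000 +0.7500 +0.5000]
  T[1,:] = [+0.0000 -1.0000 -1.5000 +0.0000]
  T[2,:] = [+0.0000 -0.0000 -0.7500 +0.3000]
  T[3,:] = [+0.0000 +0.5000 +0.3750 +0.3500]
moduli |λ_i(T)| = 1.2906, 0.4000, 0.2906, 0.0000.
ρ(T) = max|λ| = 1.2906; 1.2906 > 1 ⇒ diverges.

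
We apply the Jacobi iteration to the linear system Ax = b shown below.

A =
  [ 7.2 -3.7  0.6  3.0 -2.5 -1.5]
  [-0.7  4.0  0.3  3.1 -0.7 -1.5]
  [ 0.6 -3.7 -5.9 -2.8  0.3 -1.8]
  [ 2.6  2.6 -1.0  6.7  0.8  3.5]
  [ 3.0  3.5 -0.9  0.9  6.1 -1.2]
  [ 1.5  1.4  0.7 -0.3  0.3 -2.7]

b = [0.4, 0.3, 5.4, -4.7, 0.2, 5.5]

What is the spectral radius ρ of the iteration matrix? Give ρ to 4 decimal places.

Write A = D+L+U with D = diag(7.2, 4, -5.9, 6.7, 6.1, -2.7).
Jacobi: T = -D⁻¹(L+U), T[3,0] = -(2.6)/(6.7) = -0.3881; T[3,3] = 0.
  T[0,:] = [+0.0000  +0.5139  -0.0833  -0.4167  +0.3472  +0.2083]
  T[1,:] = [+0.1750  +0.0000  -0.0750  -0.7750  +0.1750  +0.3750]
  T[2,:] = [+0.1017  -0.6271  +0.0000  -0.4746  +0.0508  -0.3051]
  T[3,:] = [-0.3881  -0.3881  +0.1493  +0.0000  -0.1194  -0.5224]
  T[4,:] = [-0.4918  -0.5738  +0.1475  -0.1475  +0.0000  +0.1967]
  T[5,:] = [+0.5556  +0.5185  +0.2593  -0.1111  +0.1111  +0.0000]
moduli |λ_i(T)| = 1.1216, 0.6462, 0.6462, 0.4249, 0.4249, 0.2452.
spectral radius ρ = 1.1216; 1.1216 > 1, so it fails to converge.

1.1216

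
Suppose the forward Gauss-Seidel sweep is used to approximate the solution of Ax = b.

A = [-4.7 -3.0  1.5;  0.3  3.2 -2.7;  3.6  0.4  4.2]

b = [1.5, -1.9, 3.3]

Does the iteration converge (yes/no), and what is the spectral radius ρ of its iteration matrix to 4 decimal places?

yes, ρ = 0.8405

Write A = D+L+U with D = diag(-4.7, 3.2, 4.2).
T_GS = -(D+L)⁻¹U: row 0 first, T[0,2] = -(1.5)/(-4.7) = +0.3191; later rows by forward substitution.
  T[0,:] = [+0.0000 -0.6383 +0.3191]
  T[1,:] = [+0.0000 +0.0598 +0.8138]
  T[2,:] = [+0.0000 +0.5414 -0.3511]
|eigenvalues of T|: 0.8405, 0.5492, 0.0000.
ρ = 0.8405; 0.8405 < 1 ⇒ converges.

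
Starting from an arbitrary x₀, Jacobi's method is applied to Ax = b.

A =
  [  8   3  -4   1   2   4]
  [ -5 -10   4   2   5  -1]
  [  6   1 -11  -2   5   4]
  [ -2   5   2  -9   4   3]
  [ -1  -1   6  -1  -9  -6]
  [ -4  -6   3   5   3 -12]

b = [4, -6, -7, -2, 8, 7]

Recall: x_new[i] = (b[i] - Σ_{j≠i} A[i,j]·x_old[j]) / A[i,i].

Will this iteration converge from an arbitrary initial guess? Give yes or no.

Diagonal D = diag(8, -10, -11, -9, -9, -12); L, U strict lower/upper.
Jacobi T = -D⁻¹(L+U): T[1,4] = -(5)/(-10) = +0.5000; T[1,1] = 0.
  T[0,:] = [+0.0000  -0.3750  +0.5000  -0.1250  -0.2500  -0.5000]
  T[1,:] = [-0.5000  +0.0000  +0.4000  +0.2000  +0.5000  -0.1000]
  T[2,:] = [+0.5455  +0.0909  +0.0000  -0.1818  +0.4545  +0.3636]
  T[3,:] = [-0.2222  +0.5556  +0.2222  +0.0000  +0.4444  +0.3333]
  T[4,:] = [-0.1111  -0.1111  +0.6667  -0.1111  +0.0000  -0.6667]
  T[5,:] = [-0.3333  -0.5000  +0.2500  +0.4167  +0.2500  +0.0000]
eigenvalue magnitudes: 1.2232, 0.7861, 0.7861, 0.2815, 0.2212, 0.2212.
spectral radius ρ = 1.2232; 1.2232 > 1: divergent.

no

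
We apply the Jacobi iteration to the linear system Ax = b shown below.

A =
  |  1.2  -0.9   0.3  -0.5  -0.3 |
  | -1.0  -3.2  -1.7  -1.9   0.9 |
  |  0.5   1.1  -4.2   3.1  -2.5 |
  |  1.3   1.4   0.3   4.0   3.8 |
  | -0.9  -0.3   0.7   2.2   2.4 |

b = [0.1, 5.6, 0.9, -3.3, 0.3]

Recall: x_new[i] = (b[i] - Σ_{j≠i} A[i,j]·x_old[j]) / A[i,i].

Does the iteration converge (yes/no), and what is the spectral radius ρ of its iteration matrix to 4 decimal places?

no, ρ = 1.3776

A = D + L + U where D = diag(1.2, -3.2, -4.2, 4, 2.4).
Jacobi: T = -D⁻¹(L+U), T[0,2] = -(0.3)/(1.2) = -0.2500; T[0,0] = 0.
  T[0,:] = [+0.0000 +0.7500 -0.2500 +0.4167 +0.2500]
  T[1,:] = [-0.3125 +0.0000 -0.5312 -0.5938 +0.2812]
  T[2,:] = [+0.1190 +0.2619 +0.0000 +0.7381 -0.5952]
  T[3,:] = [-0.3250 -0.3500 -0.0750 +0.0000 -0.9500]
  T[4,:] = [+0.3750 +0.1250 -0.2917 -0.9167 +0.0000]
eigenvalue magnitudes: 1.3776, 0.9723, 0.8263, 0.8263, 0.1172.
ρ(T) = max|λ| = 1.3776; 1.3776 > 1 ⇒ diverges.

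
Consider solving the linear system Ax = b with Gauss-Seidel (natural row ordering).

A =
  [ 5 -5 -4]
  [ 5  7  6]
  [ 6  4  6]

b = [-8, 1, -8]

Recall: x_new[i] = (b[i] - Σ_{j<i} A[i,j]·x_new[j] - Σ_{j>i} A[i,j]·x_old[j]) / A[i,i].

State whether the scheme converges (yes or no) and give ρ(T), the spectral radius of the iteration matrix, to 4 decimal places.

Split A = D + L + U, D = diag(5, 7, 6).
T_GS = -(D+L)⁻¹U: row 0 first, T[0,1] = -(-5)/(5) = +1.0000; later rows by forward substitution.
  T[0,:] = [+0.0000, +1.0000, +0.8000]
  T[1,:] = [+0.0000, -0.7143, -1.4286]
  T[2,:] = [+0.0000, -0.5238, +0.1524]
moduli |λ_i(T)| = 1.2485, 0.6866, 0.0000.
spectral radius ρ = 1.2485; 1.2485 > 1: divergent.

no, ρ = 1.2485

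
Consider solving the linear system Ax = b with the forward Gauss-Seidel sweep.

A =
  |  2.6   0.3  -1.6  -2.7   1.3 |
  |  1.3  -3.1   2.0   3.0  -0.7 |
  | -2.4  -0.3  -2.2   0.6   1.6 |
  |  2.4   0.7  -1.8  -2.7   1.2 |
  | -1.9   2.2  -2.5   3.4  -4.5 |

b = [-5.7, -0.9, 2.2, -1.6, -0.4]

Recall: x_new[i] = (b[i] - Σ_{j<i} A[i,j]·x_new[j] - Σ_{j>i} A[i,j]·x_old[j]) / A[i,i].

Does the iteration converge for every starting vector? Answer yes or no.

Let D = diag(2.6, -3.1, -2.2, -2.7, -4.5); L, U the strict triangles.
T_GS = -(D+L)⁻¹U: row 0 first, T[0,1] = -(0.3)/(2.6) = -0.1154; later rows by forward substitution.
  T[0,:] = [+0.0000  -0.1154  +0.6154  +1.0385  -0.5000]
  T[1,:] = [+0.0000  -0.0484  +0.9032  +1.4032  -0.4355]
  T[2,:] = [+0.0000  +0.1325  -0.7945  -1.0515  +1.3321]
  T[3,:] = [+0.0000  -0.2034  +1.3108  +1.9879  -1.0010]
  T[4,:] = [+0.0000  -0.2022  +1.6135  +2.3337  -1.4981]
|eigenvalues of T|: 1.5434, 1.0739, 0.0911, 0.0252, 0.0000.
spectral radius ρ = 1.5434; 1.5434 > 1: divergent.

no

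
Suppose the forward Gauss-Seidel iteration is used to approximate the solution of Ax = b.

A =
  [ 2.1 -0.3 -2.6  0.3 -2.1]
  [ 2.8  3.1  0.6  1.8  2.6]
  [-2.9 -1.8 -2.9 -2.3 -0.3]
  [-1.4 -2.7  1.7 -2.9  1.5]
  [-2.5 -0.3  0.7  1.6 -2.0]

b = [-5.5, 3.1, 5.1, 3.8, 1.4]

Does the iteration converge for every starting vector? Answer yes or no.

no

Split A = D + L + U, D = diag(2.1, 3.1, -2.9, -2.9, -2).
Gauss-Seidel: T = -(D+L)⁻¹U, row 0 first, T[0,4] = -(-2.1)/(2.1) = +1.0000; later rows by forward substitution.
  T[0,:] = [+0.0000, +0.1429, +1.2381, -0.1429, +1.0000]
  T[1,:] = [+0.0000, -0.1290, -1.3118, -0.4516, -1.7419]
  T[2,:] = [+0.0000, -0.0628, -0.4239, -0.3699, -0.0222]
  T[3,:] = [+0.0000, +0.0144, +0.3752, +0.2726, +1.6432]
  T[4,:] = [+0.0000, -0.1697, -1.1990, +0.3349, +0.3181]
moduli |λ_i(T)| = 1.3437, 0.8819, 0.8819, 0.0136, 0.0000.
ρ(T) = max|λ| = 1.3437; 1.3437 > 1 ⇒ diverges.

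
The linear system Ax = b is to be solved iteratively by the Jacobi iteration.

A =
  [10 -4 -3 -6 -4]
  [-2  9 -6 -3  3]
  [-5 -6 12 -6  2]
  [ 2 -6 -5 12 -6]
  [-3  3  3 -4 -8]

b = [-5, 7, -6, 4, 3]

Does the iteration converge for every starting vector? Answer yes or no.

no

A = D + L + U where D = diag(10, 9, 12, 12, -8).
Jacobi T = -D⁻¹(L+U): T[2,4] = -(2)/(12) = -0.1667; T[2,2] = 0.
  T[0,:] = [+0.0000  +0.4000  +0.3000  +0.6000  +0.4000]
  T[1,:] = [+0.2222  +0.0000  +0.6667  +0.3333  -0.3333]
  T[2,:] = [+0.4167  +0.5000  +0.0000  +0.5000  -0.1667]
  T[3,:] = [-0.1667  +0.5000  +0.4167  +0.0000  +0.5000]
  T[4,:] = [-0.3750  +0.3750  +0.3750  -0.5000  +0.0000]
eigenvalue magnitudes: 1.1608, 0.8418, 0.8418, 0.5506, 0.1473.
ρ(T) = max|λ| = 1.1608; 1.1608 > 1, so it fails to converge.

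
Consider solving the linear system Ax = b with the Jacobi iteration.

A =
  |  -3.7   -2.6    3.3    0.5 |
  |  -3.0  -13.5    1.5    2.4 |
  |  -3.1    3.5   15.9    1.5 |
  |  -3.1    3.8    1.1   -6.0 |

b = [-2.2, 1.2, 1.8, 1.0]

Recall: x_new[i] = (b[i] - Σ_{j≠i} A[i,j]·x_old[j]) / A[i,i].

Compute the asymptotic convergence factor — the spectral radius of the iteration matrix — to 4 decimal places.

Write A = D+L+U with D = diag(-3.7, -13.5, 15.9, -6).
Jacobi: T = -D⁻¹(L+U), T[1,3] = -(2.4)/(-13.5) = +0.1778; T[1,1] = 0.
  T[0,:] = [+0.0000, -0.7027, +0.8919, +0.1351]
  T[1,:] = [-0.2222, +0.0000, +0.1111, +0.1778]
  T[2,:] = [+0.1950, -0.2201, +0.0000, -0.0943]
  T[3,:] = [-0.5167, +0.6333, +0.1833, +0.0000]
moduli |λ_i(T)| = 0.7050, 0.3475, 0.3475, 0.0715.
ρ(T) = max|λ| = 0.7050; 0.7050 < 1: convergent.

0.7050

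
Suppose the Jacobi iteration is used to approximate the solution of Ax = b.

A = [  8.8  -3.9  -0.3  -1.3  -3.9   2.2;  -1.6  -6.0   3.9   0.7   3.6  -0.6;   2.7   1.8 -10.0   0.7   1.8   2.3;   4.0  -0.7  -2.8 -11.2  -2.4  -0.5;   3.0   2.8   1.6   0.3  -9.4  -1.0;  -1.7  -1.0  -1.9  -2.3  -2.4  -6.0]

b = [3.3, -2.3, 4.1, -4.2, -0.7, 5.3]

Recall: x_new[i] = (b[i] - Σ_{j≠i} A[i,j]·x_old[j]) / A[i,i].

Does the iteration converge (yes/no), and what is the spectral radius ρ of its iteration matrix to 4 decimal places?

yes, ρ = 0.8746

Split A = D + L + U, D = diag(8.8, -6, -10, -11.2, -9.4, -6).
Jacobi: T = -D⁻¹(L+U), T[2,3] = -(0.7)/(-10) = +0.0700; T[2,2] = 0.
  T[0,:] = [+0.0000, +0.4432, +0.0341, +0.1477, +0.4432, -0.2500]
  T[1,:] = [-0.2667, +0.0000, +0.6500, +0.1167, +0.6000, -0.1000]
  T[2,:] = [+0.2700, +0.1800, +0.0000, +0.0700, +0.1800, +0.2300]
  T[3,:] = [+0.3571, -0.0625, -0.2500, +0.0000, -0.2143, -0.0446]
  T[4,:] = [+0.3191, +0.2979, +0.1702, +0.0319, +0.0000, -0.1064]
  T[5,:] = [-0.2833, -0.1667, -0.3167, -0.3833, -0.4000, +0.0000]
eigenvalue magnitudes: 0.8746, 0.5165, 0.5165, 0.3591, 0.3036, 0.1640.
ρ(T) = max|λ| = 0.8746; 0.8746 < 1 ⇒ converges.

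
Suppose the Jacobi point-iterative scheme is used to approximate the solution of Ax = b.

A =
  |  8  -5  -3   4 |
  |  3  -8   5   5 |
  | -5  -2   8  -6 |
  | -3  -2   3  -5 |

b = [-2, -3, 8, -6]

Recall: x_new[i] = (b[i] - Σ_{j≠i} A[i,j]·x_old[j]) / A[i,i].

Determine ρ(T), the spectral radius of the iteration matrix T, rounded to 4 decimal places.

Split A = D + L + U, D = diag(8, -8, 8, -5).
T_J = -D⁻¹(L+U): T[3,2] = -(3)/(-5) = +0.6000; T[3,3] = 0.
  T[0,:] = [+0.0000 +0.6250 +0.3750 -0.5000]
  T[1,:] = [+0.3750 +0.0000 +0.6250 +0.6250]
  T[2,:] = [+0.6250 +0.2500 +0.0000 +0.7500]
  T[3,:] = [-0.6000 -0.4000 +0.6000 +0.0000]
eigenvalue magnitudes: 1.1397, 0.7240, 0.7240, 0.2518.
ρ = 1.1397; 1.1397 > 1, so it fails to converge.

1.1397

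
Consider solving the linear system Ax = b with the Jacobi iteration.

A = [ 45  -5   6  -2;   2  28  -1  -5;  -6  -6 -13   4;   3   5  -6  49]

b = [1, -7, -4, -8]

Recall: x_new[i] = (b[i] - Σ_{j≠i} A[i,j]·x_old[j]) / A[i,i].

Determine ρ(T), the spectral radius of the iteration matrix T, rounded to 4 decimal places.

Write A = D+L+U with D = diag(45, 28, -13, 49).
T_J = -D⁻¹(L+U): T[1,3] = -(-5)/(28) = +0.1786; T[1,1] = 0.
  T[0,:] = [+0.0000  +0.1111  -0.1333  +0.0444]
  T[1,:] = [-0.0714  +0.0000  +0.0357  +0.1786]
  T[2,:] = [-0.4615  -0.4615  +0.0000  +0.3077]
  T[3,:] = [-0.0612  -0.1020  +0.1224  +0.0000]
|roots of det(T-λI)|: 0.3244, 0.2469, 0.2469, 0.0272.
ρ(T) = max|λ| = 0.3244; 0.3244 < 1 ⇒ converges.

0.3244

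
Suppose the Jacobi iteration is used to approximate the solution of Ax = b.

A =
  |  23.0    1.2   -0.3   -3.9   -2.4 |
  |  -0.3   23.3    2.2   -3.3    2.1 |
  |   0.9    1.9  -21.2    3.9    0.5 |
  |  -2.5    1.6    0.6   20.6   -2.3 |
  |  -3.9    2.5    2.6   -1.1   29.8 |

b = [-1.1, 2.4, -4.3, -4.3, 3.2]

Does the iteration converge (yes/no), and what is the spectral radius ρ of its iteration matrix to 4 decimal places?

Let D = diag(23, 23.3, -21.2, 20.6, 29.8); L, U the strict triangles.
Jacobi: T = -D⁻¹(L+U), T[3,4] = -(-2.3)/(20.6) = +0.1117; T[3,3] = 0.
  T[0,:] = [+0.0000 -0.0522 +0.0130 +0.1696 +0.1043]
  T[1,:] = [+0.0129 +0.0000 -0.0944 +0.1416 -0.0901]
  T[2,:] = [+0.0425 +0.0896 +0.0000 +0.1840 +0.0236]
  T[3,:] = [+0.1214 -0.0777 -0.0291 +0.0000 +0.1117]
  T[4,:] = [+0.1309 -0.0839 -0.0872 +0.0369 +0.0000]
|λ(T)| sorted: 0.1874, 0.1162, 0.0959, 0.0959, 0.0859.
ρ = 0.1874; 0.1874 < 1 ⇒ converges.

yes, ρ = 0.1874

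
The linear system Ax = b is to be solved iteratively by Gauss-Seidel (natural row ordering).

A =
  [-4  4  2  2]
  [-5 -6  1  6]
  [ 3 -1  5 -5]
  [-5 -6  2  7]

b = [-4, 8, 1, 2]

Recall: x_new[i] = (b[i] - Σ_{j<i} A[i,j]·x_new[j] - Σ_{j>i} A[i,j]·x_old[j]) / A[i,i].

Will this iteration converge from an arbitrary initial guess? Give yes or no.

no

Split A = D + L + U, D = diag(-4, -6, 5, 7).
Gauss-Seidel: T = -(D+L)⁻¹U, row 0 first, T[0,1] = -(4)/(-4) = +1.0000; later rows by forward substitution.
  T[0,:] = [+0.0000 +1.0000 +0.5000 +0.5000]
  T[1,:] = [+0.0000 -0.8333 -0.2500 +0.5833]
  T[2,:] = [+0.0000 -0.7667 -0.3500 +0.8167]
  T[3,:] = [+0.0000 +0.2190 +0.2429 +0.6238]
|λ(T)| sorted: 1.2532, 0.8108, 0.1172, 0.0000.
spectral radius ρ = 1.2532; 1.2532 > 1: divergent.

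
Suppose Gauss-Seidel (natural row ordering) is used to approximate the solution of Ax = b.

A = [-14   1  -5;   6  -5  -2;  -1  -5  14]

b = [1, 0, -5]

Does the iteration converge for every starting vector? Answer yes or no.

yes

Write A = D+L+U with D = diag(-14, -5, 14).
Gauss-Seidel: T = -(D+L)⁻¹U, row 0 first, T[0,2] = -(-5)/(-14) = -0.3571; later rows by forward substitution.
  T[0,:] = [+0.0000, +0.0714, -0.3571]
  T[1,:] = [+0.0000, +0.0857, -0.8286]
  T[2,:] = [+0.0000, +0.0357, -0.3214]
eigenvalue magnitudes: 0.2267, 0.0090, 0.0000.
ρ = 0.2267; 0.2267 < 1 ⇒ converges.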